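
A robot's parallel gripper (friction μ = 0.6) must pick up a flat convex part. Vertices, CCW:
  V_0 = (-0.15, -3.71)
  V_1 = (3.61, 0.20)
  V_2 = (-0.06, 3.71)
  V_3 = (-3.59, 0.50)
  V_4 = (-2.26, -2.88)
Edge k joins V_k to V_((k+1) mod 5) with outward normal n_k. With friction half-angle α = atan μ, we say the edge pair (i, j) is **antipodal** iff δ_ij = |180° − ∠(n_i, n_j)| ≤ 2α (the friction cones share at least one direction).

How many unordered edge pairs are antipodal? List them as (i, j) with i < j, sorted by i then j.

α = atan 0.6 = 30.96°;  2α = 61.93°
n_0 = (+0.7208, -0.6931)
n_1 = (+0.6912, +0.7227)
n_2 = (-0.6728, +0.7398)
n_3 = (-0.9306, -0.3662)
n_4 = (-0.3661, -0.9306)
  (0,1): δ = 89.84°  ·
  (0,2): δ = 3.84°  ✓
  (0,3): δ = 65.36°  ·
  (0,4): δ = 112.41°  ·
  (1,2): δ = 93.99°  ·
  (1,3): δ = 24.80°  ✓
  (1,4): δ = 22.25°  ✓
  (2,3): δ = 110.80°  ·
  (2,4): δ = 63.75°  ·
  (3,4): δ = 132.95°  ·
antipodal pairs: 3

count = 3; pairs: (0,2), (1,3), (1,4)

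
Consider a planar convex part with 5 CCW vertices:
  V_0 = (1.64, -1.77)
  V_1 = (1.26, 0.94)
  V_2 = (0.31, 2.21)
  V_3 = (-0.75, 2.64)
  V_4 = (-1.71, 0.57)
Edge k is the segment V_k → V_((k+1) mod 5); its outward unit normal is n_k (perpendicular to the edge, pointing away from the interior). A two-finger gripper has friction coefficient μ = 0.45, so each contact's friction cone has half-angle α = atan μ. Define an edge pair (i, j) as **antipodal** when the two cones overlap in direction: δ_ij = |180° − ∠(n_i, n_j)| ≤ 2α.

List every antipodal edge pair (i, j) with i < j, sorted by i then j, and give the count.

count = 4; pairs: (0,3), (0,4), (1,4), (2,4)

α = atan 0.45 = 24.23°;  2α = 48.46°
n_0 = (+0.9903, +0.1389)
n_1 = (+0.8008, +0.5990)
n_2 = (+0.3759, +0.9267)
n_3 = (-0.9072, +0.4207)
n_4 = (-0.5726, -0.8198)
  (0,1): δ = 151.18°  ·
  (0,2): δ = 120.06°  ·
  (0,3): δ = 32.86°  ✓
  (0,4): δ = 47.08°  ✓
  (1,2): δ = 148.88°  ·
  (1,3): δ = 61.68°  ·
  (1,4): δ = 18.27°  ✓
  (2,3): δ = 92.80°  ·
  (2,4): δ = 12.85°  ✓
  (3,4): δ = 100.05°  ·
antipodal pairs: 4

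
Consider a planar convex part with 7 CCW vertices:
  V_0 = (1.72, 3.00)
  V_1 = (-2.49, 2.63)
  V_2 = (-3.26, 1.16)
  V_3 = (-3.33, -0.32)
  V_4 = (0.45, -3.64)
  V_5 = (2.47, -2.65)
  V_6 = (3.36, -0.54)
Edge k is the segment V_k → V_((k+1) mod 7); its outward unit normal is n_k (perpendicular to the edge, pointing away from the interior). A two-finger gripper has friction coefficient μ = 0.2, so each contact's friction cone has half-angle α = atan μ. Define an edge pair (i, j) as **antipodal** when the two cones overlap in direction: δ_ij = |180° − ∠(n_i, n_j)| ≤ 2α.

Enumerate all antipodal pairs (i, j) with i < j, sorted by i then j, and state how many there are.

count = 3; pairs: (0,4), (1,5), (2,5)

α = atan 0.2 = 11.31°;  2α = 22.62°
n_0 = (-0.0875, +0.9962)
n_1 = (-0.8858, +0.4640)
n_2 = (-0.9989, +0.0472)
n_3 = (-0.6599, -0.7513)
n_4 = (+0.4401, -0.8980)
n_5 = (+0.9214, -0.3886)
n_6 = (+0.9074, +0.4204)
  (0,1): δ = 122.67°  ·
  (0,2): δ = 97.73°  ·
  (0,3): δ = 46.32°  ·
  (0,4): δ = 21.09°  ✓
  (0,5): δ = 62.11°  ·
  (0,6): δ = 109.83°  ·
  (1,2): δ = 155.06°  ·
  (1,3): δ = 103.65°  ·
  (1,4): δ = 36.24°  ·
  (1,5): δ = 4.78°  ✓
  (1,6): δ = 52.50°  ·
  (2,3): δ = 128.59°  ·
  (2,4): δ = 61.18°  ·
  (2,5): δ = 20.16°  ✓
  (2,6): δ = 27.57°  ·
  (3,4): δ = 112.60°  ·
  (3,5): δ = 71.58°  ·
  (3,6): δ = 23.85°  ·
  (4,5): δ = 138.98°  ·
  (4,6): δ = 91.25°  ·
  (5,6): δ = 132.27°  ·
antipodal pairs: 3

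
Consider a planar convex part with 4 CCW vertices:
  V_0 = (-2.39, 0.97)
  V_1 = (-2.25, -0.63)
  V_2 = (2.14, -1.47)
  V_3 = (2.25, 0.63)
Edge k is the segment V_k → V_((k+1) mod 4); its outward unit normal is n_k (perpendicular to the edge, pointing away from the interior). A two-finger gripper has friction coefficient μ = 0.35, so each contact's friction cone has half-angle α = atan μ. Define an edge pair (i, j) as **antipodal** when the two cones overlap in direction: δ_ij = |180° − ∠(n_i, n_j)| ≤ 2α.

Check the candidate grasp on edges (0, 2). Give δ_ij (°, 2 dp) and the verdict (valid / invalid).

δ = 8.00°, valid

α = atan 0.35 = 19.29°;  2α = 38.58°
edge 0: e_0 = (+0.14, -1.60);  n_0 = (-0.9962, -0.0872)
edge 2: e_2 = (+0.11, +2.10);  n_2 = (+0.9986, -0.0523)
∠(n_0, n_2) = 172.00°
δ = |180° − 172.00°| = 8.00°
8.00° ≤ 2α = 38.58°  →  valid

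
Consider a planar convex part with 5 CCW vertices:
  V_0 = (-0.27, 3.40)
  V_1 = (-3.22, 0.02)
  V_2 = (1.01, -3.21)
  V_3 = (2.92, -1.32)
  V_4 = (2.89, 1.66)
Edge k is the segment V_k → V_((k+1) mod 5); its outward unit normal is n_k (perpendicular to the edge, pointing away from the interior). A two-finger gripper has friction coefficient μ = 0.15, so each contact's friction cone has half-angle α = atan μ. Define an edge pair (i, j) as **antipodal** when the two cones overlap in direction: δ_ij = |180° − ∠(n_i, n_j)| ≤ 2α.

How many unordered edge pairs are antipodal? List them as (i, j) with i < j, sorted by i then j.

α = atan 0.15 = 8.53°;  2α = 17.06°
n_0 = (-0.7534, +0.6576)
n_1 = (-0.6069, -0.7948)
n_2 = (+0.7034, -0.7108)
n_3 = (+0.9999, +0.0101)
n_4 = (+0.4823, +0.8760)
  (0,1): δ = 86.25°  ·
  (0,2): δ = 4.19°  ✓
  (0,3): δ = 41.69°  ·
  (0,4): δ = 102.28°  ·
  (1,2): δ = 97.94°  ·
  (1,3): δ = 52.06°  ·
  (1,4): δ = 8.53°  ✓
  (2,3): δ = 134.12°  ·
  (2,4): δ = 73.54°  ·
  (3,4): δ = 119.42°  ·
antipodal pairs: 2

count = 2; pairs: (0,2), (1,4)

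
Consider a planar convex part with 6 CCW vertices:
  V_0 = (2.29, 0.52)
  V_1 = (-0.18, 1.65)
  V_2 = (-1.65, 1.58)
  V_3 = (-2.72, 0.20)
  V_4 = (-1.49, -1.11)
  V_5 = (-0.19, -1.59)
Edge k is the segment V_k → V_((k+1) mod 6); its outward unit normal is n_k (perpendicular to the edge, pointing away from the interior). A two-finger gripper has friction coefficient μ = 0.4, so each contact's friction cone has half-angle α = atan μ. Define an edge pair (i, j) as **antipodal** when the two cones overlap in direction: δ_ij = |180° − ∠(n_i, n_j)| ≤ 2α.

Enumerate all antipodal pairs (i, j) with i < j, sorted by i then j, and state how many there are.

α = atan 0.4 = 21.80°;  2α = 43.60°
n_0 = (+0.4160, +0.9094)
n_1 = (-0.0476, +0.9989)
n_2 = (-0.7903, +0.6128)
n_3 = (-0.7290, -0.6845)
n_4 = (-0.3464, -0.9381)
n_5 = (+0.6480, -0.7616)
  (0,1): δ = 152.69°  ·
  (0,2): δ = 103.21°  ·
  (0,3): δ = 22.22°  ✓
  (0,4): δ = 4.32°  ✓
  (0,5): δ = 64.97°  ·
  (1,2): δ = 130.51°  ·
  (1,3): δ = 49.53°  ·
  (1,4): δ = 22.99°  ✓
  (1,5): δ = 37.67°  ✓
  (2,3): δ = 99.02°  ·
  (2,4): δ = 72.48°  ·
  (2,5): δ = 11.82°  ✓
  (3,4): δ = 153.46°  ·
  (3,5): δ = 92.80°  ·
  (4,5): δ = 119.34°  ·
antipodal pairs: 5

count = 5; pairs: (0,3), (0,4), (1,4), (1,5), (2,5)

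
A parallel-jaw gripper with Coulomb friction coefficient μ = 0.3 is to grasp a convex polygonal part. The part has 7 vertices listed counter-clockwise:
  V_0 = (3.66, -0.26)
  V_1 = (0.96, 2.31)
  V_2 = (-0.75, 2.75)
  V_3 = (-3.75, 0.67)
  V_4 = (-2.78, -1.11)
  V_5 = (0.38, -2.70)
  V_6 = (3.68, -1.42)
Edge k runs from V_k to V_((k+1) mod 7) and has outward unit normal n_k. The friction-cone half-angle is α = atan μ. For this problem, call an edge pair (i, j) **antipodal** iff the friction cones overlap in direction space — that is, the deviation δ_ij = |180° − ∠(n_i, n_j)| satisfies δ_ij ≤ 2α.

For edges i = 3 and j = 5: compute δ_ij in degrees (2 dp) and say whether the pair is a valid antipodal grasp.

δ = 97.39°, invalid

α = atan 0.3 = 16.70°;  2α = 33.40°
edge 3: e_3 = (+0.97, -1.78);  n_3 = (-0.8781, -0.4785)
edge 5: e_5 = (+3.30, +1.28);  n_5 = (+0.3616, -0.9323)
∠(n_3, n_5) = 82.61°
δ = |180° − 82.61°| = 97.39°
97.39° > 2α = 33.40°  →  invalid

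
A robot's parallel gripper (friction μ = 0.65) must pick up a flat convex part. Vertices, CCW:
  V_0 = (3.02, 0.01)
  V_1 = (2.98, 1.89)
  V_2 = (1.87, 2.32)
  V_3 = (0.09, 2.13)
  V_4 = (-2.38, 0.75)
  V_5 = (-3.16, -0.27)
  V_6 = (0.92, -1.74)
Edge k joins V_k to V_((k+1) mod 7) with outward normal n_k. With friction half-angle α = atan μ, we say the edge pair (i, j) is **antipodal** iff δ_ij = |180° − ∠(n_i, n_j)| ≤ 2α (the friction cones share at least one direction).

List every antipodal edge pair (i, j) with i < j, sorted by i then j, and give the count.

α = atan 0.65 = 33.02°;  2α = 66.05°
n_0 = (+0.9998, +0.0213)
n_1 = (+0.3612, +0.9325)
n_2 = (-0.1061, +0.9944)
n_3 = (-0.4877, +0.8730)
n_4 = (-0.7944, +0.6075)
n_5 = (-0.3390, -0.9408)
n_6 = (+0.6402, -0.7682)
  (0,1): δ = 112.39°  ·
  (0,2): δ = 85.13°  ·
  (0,3): δ = 62.03°  ✓
  (0,4): δ = 38.62°  ✓
  (0,5): δ = 68.97°  ·
  (0,6): δ = 128.59°  ·
  (1,2): δ = 152.73°  ·
  (1,3): δ = 129.63°  ·
  (1,4): δ = 106.23°  ·
  (1,5): δ = 1.36°  ✓
  (1,6): δ = 60.98°  ✓
  (2,3): δ = 156.90°  ·
  (2,4): δ = 133.50°  ·
  (2,5): δ = 25.91°  ✓
  (2,6): δ = 33.71°  ✓
  (3,4): δ = 156.60°  ·
  (3,5): δ = 49.01°  ✓
  (3,6): δ = 10.61°  ✓
  (4,5): δ = 72.41°  ·
  (4,6): δ = 12.79°  ✓
  (5,6): δ = 120.38°  ·
antipodal pairs: 9

count = 9; pairs: (0,3), (0,4), (1,5), (1,6), (2,5), (2,6), (3,5), (3,6), (4,6)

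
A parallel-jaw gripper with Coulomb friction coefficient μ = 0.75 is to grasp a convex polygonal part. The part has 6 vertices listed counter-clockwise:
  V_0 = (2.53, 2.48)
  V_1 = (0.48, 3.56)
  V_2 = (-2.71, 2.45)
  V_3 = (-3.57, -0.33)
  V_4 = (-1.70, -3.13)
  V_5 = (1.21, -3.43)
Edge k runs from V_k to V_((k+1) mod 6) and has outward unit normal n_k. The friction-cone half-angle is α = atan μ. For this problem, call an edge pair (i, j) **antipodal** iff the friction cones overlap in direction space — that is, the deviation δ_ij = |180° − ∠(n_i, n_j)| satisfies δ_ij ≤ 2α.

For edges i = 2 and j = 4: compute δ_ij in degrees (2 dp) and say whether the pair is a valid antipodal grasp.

δ = 78.70°, invalid

α = atan 0.75 = 36.87°;  2α = 73.74°
edge 2: e_2 = (-0.86, -2.78);  n_2 = (-0.9553, +0.2955)
edge 4: e_4 = (+2.91, -0.30);  n_4 = (-0.1025, -0.9947)
∠(n_2, n_4) = 101.30°
δ = |180° − 101.30°| = 78.70°
78.70° > 2α = 73.74°  →  invalid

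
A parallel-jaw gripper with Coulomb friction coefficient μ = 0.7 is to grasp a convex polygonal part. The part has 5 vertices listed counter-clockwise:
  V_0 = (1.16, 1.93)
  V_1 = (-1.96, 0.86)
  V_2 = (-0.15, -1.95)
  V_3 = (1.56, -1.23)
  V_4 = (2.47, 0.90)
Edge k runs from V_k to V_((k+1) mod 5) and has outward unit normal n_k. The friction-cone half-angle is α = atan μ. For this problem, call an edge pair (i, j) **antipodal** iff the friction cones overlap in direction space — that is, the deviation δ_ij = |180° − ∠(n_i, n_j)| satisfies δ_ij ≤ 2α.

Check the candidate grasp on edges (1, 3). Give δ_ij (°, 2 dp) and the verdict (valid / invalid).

α = atan 0.7 = 34.99°;  2α = 69.98°
edge 1: e_1 = (+1.81, -2.81);  n_1 = (-0.8407, -0.5415)
edge 3: e_3 = (+0.91, +2.13);  n_3 = (+0.9196, -0.3929)
∠(n_1, n_3) = 124.08°
δ = |180° − 124.08°| = 55.92°
55.92° ≤ 2α = 69.98°  →  valid

δ = 55.92°, valid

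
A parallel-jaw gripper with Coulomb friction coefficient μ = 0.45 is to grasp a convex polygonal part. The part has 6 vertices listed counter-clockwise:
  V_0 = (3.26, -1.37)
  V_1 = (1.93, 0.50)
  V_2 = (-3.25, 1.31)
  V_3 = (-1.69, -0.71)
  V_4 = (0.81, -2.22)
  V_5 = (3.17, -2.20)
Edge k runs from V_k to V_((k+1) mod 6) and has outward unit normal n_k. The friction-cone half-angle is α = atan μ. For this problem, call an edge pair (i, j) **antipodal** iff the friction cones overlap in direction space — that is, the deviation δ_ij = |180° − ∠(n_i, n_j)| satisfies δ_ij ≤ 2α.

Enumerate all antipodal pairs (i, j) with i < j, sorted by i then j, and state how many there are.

count = 6; pairs: (0,2), (0,3), (1,2), (1,3), (1,4), (2,5)

α = atan 0.45 = 24.23°;  2α = 48.46°
n_0 = (+0.8149, +0.5796)
n_1 = (+0.1545, +0.9880)
n_2 = (-0.7915, -0.6112)
n_3 = (-0.5170, -0.8560)
n_4 = (+0.0085, -1.0000)
n_5 = (+0.9942, -0.1078)
  (0,1): δ = 134.31°  ·
  (0,2): δ = 2.26°  ✓
  (0,3): δ = 23.45°  ✓
  (0,4): δ = 55.06°  ·
  (0,5): δ = 138.39°  ·
  (1,2): δ = 43.43°  ✓
  (1,3): δ = 22.24°  ✓
  (1,4): δ = 9.37°  ✓
  (1,5): δ = 92.70°  ·
  (2,3): δ = 158.81°  ·
  (2,4): δ = 127.19°  ·
  (2,5): δ = 43.87°  ✓
  (3,4): δ = 148.38°  ·
  (3,5): δ = 65.06°  ·
  (4,5): δ = 96.67°  ·
antipodal pairs: 6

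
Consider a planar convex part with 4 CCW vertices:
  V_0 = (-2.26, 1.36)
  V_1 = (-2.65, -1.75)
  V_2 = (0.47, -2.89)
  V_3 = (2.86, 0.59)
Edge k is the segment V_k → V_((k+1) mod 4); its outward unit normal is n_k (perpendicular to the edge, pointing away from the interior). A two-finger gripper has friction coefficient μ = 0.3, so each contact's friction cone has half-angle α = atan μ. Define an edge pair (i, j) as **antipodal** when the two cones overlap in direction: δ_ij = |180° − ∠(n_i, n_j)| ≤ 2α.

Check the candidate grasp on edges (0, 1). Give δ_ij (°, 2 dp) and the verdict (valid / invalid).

δ = 102.92°, invalid

α = atan 0.3 = 16.70°;  2α = 33.40°
edge 0: e_0 = (-0.39, -3.11);  n_0 = (-0.9922, +0.1244)
edge 1: e_1 = (+3.12, -1.14);  n_1 = (-0.3432, -0.9393)
∠(n_0, n_1) = 77.08°
δ = |180° − 77.08°| = 102.92°
102.92° > 2α = 33.40°  →  invalid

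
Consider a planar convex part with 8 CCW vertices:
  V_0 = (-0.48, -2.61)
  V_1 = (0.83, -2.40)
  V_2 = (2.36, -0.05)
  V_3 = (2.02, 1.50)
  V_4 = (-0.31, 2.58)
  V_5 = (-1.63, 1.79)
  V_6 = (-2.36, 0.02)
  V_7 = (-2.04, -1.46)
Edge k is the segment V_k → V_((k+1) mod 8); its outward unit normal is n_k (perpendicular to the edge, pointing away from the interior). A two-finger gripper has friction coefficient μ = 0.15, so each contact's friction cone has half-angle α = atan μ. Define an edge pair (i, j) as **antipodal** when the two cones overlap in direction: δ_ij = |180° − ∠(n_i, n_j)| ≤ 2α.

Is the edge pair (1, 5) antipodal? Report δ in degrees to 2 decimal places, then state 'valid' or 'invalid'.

α = atan 0.15 = 8.53°;  2α = 17.06°
edge 1: e_1 = (+1.53, +2.35);  n_1 = (+0.8380, -0.5456)
edge 5: e_5 = (-0.73, -1.77);  n_5 = (-0.9245, +0.3813)
∠(n_1, n_5) = 169.35°
δ = |180° − 169.35°| = 10.65°
10.65° ≤ 2α = 17.06°  →  valid

δ = 10.65°, valid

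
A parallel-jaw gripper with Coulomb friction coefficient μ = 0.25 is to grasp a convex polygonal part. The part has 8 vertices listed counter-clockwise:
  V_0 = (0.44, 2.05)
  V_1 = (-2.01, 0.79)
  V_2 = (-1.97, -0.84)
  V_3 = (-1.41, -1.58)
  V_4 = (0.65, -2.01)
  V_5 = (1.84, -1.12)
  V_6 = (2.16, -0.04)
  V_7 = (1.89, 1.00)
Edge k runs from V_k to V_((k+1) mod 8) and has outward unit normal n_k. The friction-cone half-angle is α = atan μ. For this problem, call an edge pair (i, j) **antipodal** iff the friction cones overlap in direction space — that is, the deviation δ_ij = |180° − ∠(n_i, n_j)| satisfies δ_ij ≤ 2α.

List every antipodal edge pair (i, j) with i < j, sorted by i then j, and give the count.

α = atan 0.25 = 14.04°;  2α = 28.07°
n_0 = (-0.4573, +0.8893)
n_1 = (-0.9997, -0.0245)
n_2 = (-0.7974, -0.6034)
n_3 = (-0.2043, -0.9789)
n_4 = (+0.5989, -0.8008)
n_5 = (+0.9588, -0.2841)
n_6 = (+0.9679, +0.2513)
n_7 = (+0.5865, +0.8099)
  (0,1): δ = 115.81°  ·
  (0,2): δ = 80.10°  ·
  (0,3): δ = 39.01°  ·
  (0,4): δ = 9.58°  ✓
  (0,5): δ = 46.28°  ·
  (0,6): δ = 77.34°  ·
  (0,7): δ = 116.87°  ·
  (1,2): δ = 144.29°  ·
  (1,3): δ = 103.20°  ·
  (1,4): δ = 54.61°  ·
  (1,5): δ = 17.91°  ✓
  (1,6): δ = 13.15°  ✓
  (1,7): δ = 52.68°  ·
  (2,3): δ = 138.91°  ·
  (2,4): δ = 90.32°  ·
  (2,5): δ = 53.62°  ·
  (2,6): δ = 22.56°  ✓
  (2,7): δ = 16.97°  ✓
  (3,4): δ = 131.42°  ·
  (3,5): δ = 94.71°  ·
  (3,6): δ = 63.66°  ·
  (3,7): δ = 24.12°  ✓
  (4,5): δ = 143.30°  ·
  (4,6): δ = 112.24°  ·
  (4,7): δ = 72.70°  ·
  (5,6): δ = 148.94°  ·
  (5,7): δ = 109.41°  ·
  (6,7): δ = 140.46°  ·
antipodal pairs: 6

count = 6; pairs: (0,4), (1,5), (1,6), (2,6), (2,7), (3,7)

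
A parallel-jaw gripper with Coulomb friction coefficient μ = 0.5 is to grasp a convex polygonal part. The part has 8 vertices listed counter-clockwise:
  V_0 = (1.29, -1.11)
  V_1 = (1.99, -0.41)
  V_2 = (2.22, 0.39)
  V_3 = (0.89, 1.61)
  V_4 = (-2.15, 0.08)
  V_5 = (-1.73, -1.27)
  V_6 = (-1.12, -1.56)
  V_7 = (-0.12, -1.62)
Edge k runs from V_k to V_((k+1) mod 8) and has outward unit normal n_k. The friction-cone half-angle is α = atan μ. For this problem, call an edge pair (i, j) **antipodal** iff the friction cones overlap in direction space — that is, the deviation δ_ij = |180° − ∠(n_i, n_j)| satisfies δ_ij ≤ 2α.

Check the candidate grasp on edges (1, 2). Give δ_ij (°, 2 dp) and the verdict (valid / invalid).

α = atan 0.5 = 26.57°;  2α = 53.13°
edge 1: e_1 = (+0.23, +0.80);  n_1 = (+0.9611, -0.2763)
edge 2: e_2 = (-1.33, +1.22);  n_2 = (+0.6760, +0.7369)
∠(n_1, n_2) = 63.51°
δ = |180° − 63.51°| = 116.49°
116.49° > 2α = 53.13°  →  invalid

δ = 116.49°, invalid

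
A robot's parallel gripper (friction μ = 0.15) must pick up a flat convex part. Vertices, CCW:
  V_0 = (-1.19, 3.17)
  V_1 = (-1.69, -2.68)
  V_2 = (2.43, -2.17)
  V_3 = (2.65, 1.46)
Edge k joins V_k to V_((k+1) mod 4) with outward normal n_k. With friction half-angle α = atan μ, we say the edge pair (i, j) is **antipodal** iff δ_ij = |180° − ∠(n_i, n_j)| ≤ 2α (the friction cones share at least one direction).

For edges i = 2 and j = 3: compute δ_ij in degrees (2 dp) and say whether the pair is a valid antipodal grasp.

δ = 110.54°, invalid

α = atan 0.15 = 8.53°;  2α = 17.06°
edge 2: e_2 = (+0.22, +3.63);  n_2 = (+0.9982, -0.0605)
edge 3: e_3 = (-3.84, +1.71);  n_3 = (+0.4068, +0.9135)
∠(n_2, n_3) = 69.46°
δ = |180° − 69.46°| = 110.54°
110.54° > 2α = 17.06°  →  invalid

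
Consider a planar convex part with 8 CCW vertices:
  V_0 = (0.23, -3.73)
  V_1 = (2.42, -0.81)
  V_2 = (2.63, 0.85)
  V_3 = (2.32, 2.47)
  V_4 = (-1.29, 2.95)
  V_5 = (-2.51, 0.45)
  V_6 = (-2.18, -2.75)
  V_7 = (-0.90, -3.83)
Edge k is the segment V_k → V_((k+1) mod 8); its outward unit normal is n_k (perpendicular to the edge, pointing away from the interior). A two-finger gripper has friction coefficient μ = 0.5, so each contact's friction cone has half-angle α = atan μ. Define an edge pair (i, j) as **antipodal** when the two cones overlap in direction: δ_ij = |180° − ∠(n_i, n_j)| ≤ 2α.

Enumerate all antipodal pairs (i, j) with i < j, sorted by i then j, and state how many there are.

α = atan 0.5 = 26.57°;  2α = 53.13°
n_0 = (+0.8000, -0.6000)
n_1 = (+0.9921, -0.1255)
n_2 = (+0.9822, +0.1879)
n_3 = (+0.1318, +0.9913)
n_4 = (-0.8987, +0.4386)
n_5 = (-0.9947, -0.1026)
n_6 = (-0.6449, -0.7643)
n_7 = (+0.0882, -0.9961)
  (0,1): δ = 150.34°  ·
  (0,2): δ = 132.30°  ·
  (0,3): δ = 60.70°  ·
  (0,4): δ = 10.86°  ✓
  (0,5): δ = 42.76°  ✓
  (0,6): δ = 86.71°  ·
  (0,7): δ = 131.93°  ·
  (1,2): δ = 161.96°  ·
  (1,3): δ = 90.36°  ·
  (1,4): δ = 18.80°  ✓
  (1,5): δ = 13.10°  ✓
  (1,6): δ = 57.05°  ·
  (1,7): δ = 102.27°  ·
  (2,3): δ = 108.41°  ·
  (2,4): δ = 36.85°  ✓
  (2,5): δ = 4.95°  ✓
  (2,6): δ = 39.01°  ✓
  (2,7): δ = 84.22°  ·
  (3,4): δ = 108.44°  ·
  (3,5): δ = 76.54°  ·
  (3,6): δ = 32.58°  ✓
  (3,7): δ = 12.63°  ✓
  (4,5): δ = 148.10°  ·
  (4,6): δ = 104.14°  ·
  (4,7): δ = 58.93°  ·
  (5,6): δ = 136.04°  ·
  (5,7): δ = 90.83°  ·
  (6,7): δ = 134.79°  ·
antipodal pairs: 9

count = 9; pairs: (0,4), (0,5), (1,4), (1,5), (2,4), (2,5), (2,6), (3,6), (3,7)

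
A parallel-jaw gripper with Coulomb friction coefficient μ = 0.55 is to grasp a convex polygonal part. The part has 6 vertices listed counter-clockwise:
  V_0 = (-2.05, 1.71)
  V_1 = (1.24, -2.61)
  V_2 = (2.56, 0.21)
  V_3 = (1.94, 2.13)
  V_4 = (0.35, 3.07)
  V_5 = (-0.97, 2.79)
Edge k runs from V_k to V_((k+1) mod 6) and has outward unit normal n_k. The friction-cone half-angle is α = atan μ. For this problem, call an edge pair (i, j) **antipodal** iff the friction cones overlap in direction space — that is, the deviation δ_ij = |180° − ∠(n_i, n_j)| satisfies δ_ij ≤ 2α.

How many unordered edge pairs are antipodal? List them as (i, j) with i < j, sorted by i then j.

α = atan 0.55 = 28.81°;  2α = 57.62°
n_0 = (-0.7956, -0.6059)
n_1 = (+0.9057, -0.4239)
n_2 = (+0.9516, +0.3073)
n_3 = (+0.5089, +0.8608)
n_4 = (-0.2075, +0.9782)
n_5 = (-0.7071, +0.7071)
  (0,1): δ = 62.38°  ·
  (0,2): δ = 19.40°  ✓
  (0,3): δ = 22.12°  ✓
  (0,4): δ = 64.68°  ·
  (0,5): δ = 97.71°  ·
  (1,2): δ = 137.02°  ·
  (1,3): δ = 95.51°  ·
  (1,4): δ = 52.94°  ✓
  (1,5): δ = 19.92°  ✓
  (2,3): δ = 138.49°  ·
  (2,4): δ = 95.92°  ·
  (2,5): δ = 62.90°  ·
  (3,4): δ = 137.43°  ·
  (3,5): δ = 104.41°  ·
  (4,5): δ = 146.98°  ·
antipodal pairs: 4

count = 4; pairs: (0,2), (0,3), (1,4), (1,5)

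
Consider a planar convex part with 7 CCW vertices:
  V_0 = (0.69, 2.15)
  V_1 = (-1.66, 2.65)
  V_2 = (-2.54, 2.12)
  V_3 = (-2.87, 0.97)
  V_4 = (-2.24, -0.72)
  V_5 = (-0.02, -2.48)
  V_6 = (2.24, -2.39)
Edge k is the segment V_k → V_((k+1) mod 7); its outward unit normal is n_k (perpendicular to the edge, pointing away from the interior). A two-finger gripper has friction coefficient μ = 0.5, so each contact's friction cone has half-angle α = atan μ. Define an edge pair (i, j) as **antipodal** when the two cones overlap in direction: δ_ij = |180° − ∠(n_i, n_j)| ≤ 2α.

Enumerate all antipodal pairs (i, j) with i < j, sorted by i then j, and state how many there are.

count = 6; pairs: (0,4), (0,5), (1,5), (2,6), (3,6), (4,6)

α = atan 0.5 = 26.57°;  2α = 53.13°
n_0 = (+0.2081, +0.9781)
n_1 = (-0.5159, +0.8566)
n_2 = (-0.9612, +0.2758)
n_3 = (-0.9370, -0.3493)
n_4 = (-0.6212, -0.7836)
n_5 = (+0.0398, -0.9992)
n_6 = (+0.9464, +0.3231)
  (0,1): δ = 136.93°  ·
  (0,2): δ = 94.00°  ·
  (0,3): δ = 57.54°  ·
  (0,4): δ = 26.40°  ✓
  (0,5): δ = 14.29°  ✓
  (0,6): δ = 120.86°  ·
  (1,2): δ = 137.07°  ·
  (1,3): δ = 100.61°  ·
  (1,4): δ = 69.47°  ·
  (1,5): δ = 28.78°  ✓
  (1,6): δ = 77.79°  ·
  (2,3): δ = 143.54°  ·
  (2,4): δ = 112.40°  ·
  (2,5): δ = 71.71°  ·
  (2,6): δ = 34.86°  ✓
  (3,4): δ = 148.85°  ·
  (3,5): δ = 108.16°  ·
  (3,6): δ = 1.59°  ✓
  (4,5): δ = 139.31°  ·
  (4,6): δ = 32.74°  ✓
  (5,6): δ = 73.43°  ·
antipodal pairs: 6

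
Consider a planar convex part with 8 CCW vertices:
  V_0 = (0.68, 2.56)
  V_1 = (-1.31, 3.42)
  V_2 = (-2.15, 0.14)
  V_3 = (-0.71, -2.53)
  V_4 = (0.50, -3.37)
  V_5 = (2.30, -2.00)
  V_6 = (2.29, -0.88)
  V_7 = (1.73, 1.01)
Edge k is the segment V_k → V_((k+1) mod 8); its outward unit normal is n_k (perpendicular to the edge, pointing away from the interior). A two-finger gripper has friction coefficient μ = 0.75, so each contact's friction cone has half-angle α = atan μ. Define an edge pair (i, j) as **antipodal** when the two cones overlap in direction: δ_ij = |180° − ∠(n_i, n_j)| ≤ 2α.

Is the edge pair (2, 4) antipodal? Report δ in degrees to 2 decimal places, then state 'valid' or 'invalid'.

α = atan 0.75 = 36.87°;  2α = 73.74°
edge 2: e_2 = (+1.44, -2.67);  n_2 = (-0.8802, -0.4747)
edge 4: e_4 = (+1.80, +1.37);  n_4 = (+0.6056, -0.7957)
∠(n_2, n_4) = 98.94°
δ = |180° − 98.94°| = 81.06°
81.06° > 2α = 73.74°  →  invalid

δ = 81.06°, invalid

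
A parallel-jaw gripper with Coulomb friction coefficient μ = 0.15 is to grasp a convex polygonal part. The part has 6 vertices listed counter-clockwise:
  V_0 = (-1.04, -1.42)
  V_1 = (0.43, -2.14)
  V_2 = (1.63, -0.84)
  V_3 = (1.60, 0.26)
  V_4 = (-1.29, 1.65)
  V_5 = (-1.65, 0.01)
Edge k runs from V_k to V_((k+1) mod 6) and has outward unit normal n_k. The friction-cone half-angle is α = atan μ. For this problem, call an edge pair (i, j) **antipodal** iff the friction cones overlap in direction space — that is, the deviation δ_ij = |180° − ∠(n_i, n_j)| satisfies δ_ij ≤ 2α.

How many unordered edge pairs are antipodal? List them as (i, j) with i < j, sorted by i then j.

count = 2; pairs: (0,3), (2,4)

α = atan 0.15 = 8.53°;  2α = 17.06°
n_0 = (-0.4399, -0.8981)
n_1 = (+0.7348, -0.6783)
n_2 = (+0.9996, +0.0273)
n_3 = (+0.4334, +0.9012)
n_4 = (-0.9767, +0.2144)
n_5 = (-0.9198, -0.3924)
  (0,1): δ = 106.61°  ·
  (0,2): δ = 62.34°  ·
  (0,3): δ = 0.41°  ✓
  (0,4): δ = 103.71°  ·
  (0,5): δ = 139.20°  ·
  (1,2): δ = 135.73°  ·
  (1,3): δ = 72.98°  ·
  (1,4): δ = 30.33°  ·
  (1,5): δ = 65.81°  ·
  (2,3): δ = 117.25°  ·
  (2,4): δ = 13.94°  ✓
  (2,5): δ = 21.54°  ·
  (3,4): δ = 76.69°  ·
  (3,5): δ = 41.21°  ·
  (4,5): δ = 144.52°  ·
antipodal pairs: 2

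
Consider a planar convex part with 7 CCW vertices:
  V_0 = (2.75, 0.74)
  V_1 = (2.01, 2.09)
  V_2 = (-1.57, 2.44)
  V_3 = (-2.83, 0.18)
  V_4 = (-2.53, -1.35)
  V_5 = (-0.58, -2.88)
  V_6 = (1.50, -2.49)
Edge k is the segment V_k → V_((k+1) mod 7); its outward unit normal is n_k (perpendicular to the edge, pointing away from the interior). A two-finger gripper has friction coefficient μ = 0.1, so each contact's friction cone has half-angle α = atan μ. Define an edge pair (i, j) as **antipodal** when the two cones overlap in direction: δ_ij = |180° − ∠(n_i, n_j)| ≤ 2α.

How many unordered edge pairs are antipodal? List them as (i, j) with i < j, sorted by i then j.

count = 1; pairs: (2,6)

α = atan 0.1 = 5.71°;  2α = 11.42°
n_0 = (+0.8769, +0.4807)
n_1 = (+0.0973, +0.9953)
n_2 = (-0.8734, +0.4870)
n_3 = (-0.9813, -0.1924)
n_4 = (-0.6173, -0.7867)
n_5 = (+0.1843, -0.9829)
n_6 = (+0.9326, -0.3609)
  (0,1): δ = 124.31°  ·
  (0,2): δ = 57.87°  ·
  (0,3): δ = 17.64°  ·
  (0,4): δ = 23.15°  ·
  (0,5): δ = 71.89°  ·
  (0,6): δ = 130.11°  ·
  (1,2): δ = 113.56°  ·
  (1,3): δ = 73.32°  ·
  (1,4): δ = 32.53°  ·
  (1,5): δ = 16.20°  ·
  (1,6): δ = 74.43°  ·
  (2,3): δ = 139.77°  ·
  (2,4): δ = 98.98°  ·
  (2,5): δ = 50.24°  ·
  (2,6): δ = 7.98°  ✓
  (3,4): δ = 139.21°  ·
  (3,5): δ = 90.47°  ·
  (3,6): δ = 32.25°  ·
  (4,5): δ = 131.26°  ·
  (4,6): δ = 73.04°  ·
  (5,6): δ = 121.78°  ·
antipodal pairs: 1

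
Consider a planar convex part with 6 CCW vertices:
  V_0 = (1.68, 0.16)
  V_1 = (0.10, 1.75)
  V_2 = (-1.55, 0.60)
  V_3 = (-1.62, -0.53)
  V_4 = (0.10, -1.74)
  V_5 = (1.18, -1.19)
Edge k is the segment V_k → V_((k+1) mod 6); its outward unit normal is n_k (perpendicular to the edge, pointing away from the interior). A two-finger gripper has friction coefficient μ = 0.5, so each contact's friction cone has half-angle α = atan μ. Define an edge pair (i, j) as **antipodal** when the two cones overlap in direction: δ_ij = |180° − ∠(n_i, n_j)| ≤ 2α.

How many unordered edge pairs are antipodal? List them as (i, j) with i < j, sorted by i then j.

α = atan 0.5 = 26.57°;  2α = 53.13°
n_0 = (+0.7093, +0.7049)
n_1 = (-0.5718, +0.8204)
n_2 = (-0.9981, +0.0618)
n_3 = (-0.5754, -0.8179)
n_4 = (+0.4538, -0.8911)
n_5 = (+0.9377, -0.3473)
  (0,1): δ = 99.94°  ·
  (0,2): δ = 48.36°  ✓
  (0,3): δ = 10.05°  ✓
  (0,4): δ = 72.17°  ·
  (0,5): δ = 114.86°  ·
  (1,2): δ = 128.42°  ·
  (1,3): δ = 70.00°  ·
  (1,4): δ = 7.89°  ✓
  (1,5): δ = 34.80°  ✓
  (2,3): δ = 121.58°  ·
  (2,4): δ = 59.47°  ·
  (2,5): δ = 16.78°  ✓
  (3,4): δ = 117.89°  ·
  (3,5): δ = 75.20°  ·
  (4,5): δ = 137.31°  ·
antipodal pairs: 5

count = 5; pairs: (0,2), (0,3), (1,4), (1,5), (2,5)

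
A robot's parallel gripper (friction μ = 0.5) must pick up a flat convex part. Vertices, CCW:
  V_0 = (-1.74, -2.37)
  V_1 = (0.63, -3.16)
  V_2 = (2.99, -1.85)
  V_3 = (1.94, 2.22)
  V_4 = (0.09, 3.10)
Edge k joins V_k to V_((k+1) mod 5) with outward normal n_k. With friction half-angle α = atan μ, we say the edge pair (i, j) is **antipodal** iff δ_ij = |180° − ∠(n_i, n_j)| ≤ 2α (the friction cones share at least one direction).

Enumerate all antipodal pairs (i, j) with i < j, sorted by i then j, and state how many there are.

α = atan 0.5 = 26.57°;  2α = 53.13°
n_0 = (-0.3162, -0.9487)
n_1 = (+0.4853, -0.8743)
n_2 = (+0.9683, +0.2498)
n_3 = (+0.4296, +0.9030)
n_4 = (-0.9483, +0.3173)
  (0,1): δ = 132.53°  ·
  (0,2): δ = 57.10°  ·
  (0,3): δ = 7.00°  ✓
  (0,4): δ = 89.94°  ·
  (1,2): δ = 104.57°  ·
  (1,3): δ = 54.47°  ·
  (1,4): δ = 42.47°  ✓
  (2,3): δ = 129.91°  ·
  (2,4): δ = 32.96°  ✓
  (3,4): δ = 83.06°  ·
antipodal pairs: 3

count = 3; pairs: (0,3), (1,4), (2,4)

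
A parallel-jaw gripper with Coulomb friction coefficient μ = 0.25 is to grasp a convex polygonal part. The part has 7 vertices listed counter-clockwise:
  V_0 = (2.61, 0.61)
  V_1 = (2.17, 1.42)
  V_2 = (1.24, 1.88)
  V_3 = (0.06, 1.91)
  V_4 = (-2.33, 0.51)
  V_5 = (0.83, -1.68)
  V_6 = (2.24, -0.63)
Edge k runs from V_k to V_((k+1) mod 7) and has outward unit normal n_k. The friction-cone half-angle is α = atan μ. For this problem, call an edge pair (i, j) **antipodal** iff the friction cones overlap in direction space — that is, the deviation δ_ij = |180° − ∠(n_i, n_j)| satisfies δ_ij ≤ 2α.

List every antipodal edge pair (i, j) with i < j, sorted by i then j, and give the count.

α = atan 0.25 = 14.04°;  2α = 28.07°
n_0 = (+0.8787, +0.4773)
n_1 = (+0.4434, +0.8963)
n_2 = (+0.0254, +0.9997)
n_3 = (-0.5054, +0.8629)
n_4 = (-0.5696, -0.8219)
n_5 = (+0.5973, -0.8020)
n_6 = (+0.9583, -0.2859)
  (0,1): δ = 144.83°  ·
  (0,2): δ = 119.97°  ·
  (0,3): δ = 88.15°  ·
  (0,4): δ = 26.77°  ✓
  (0,5): δ = 98.16°  ·
  (0,6): δ = 134.87°  ·
  (1,2): δ = 155.14°  ·
  (1,3): δ = 123.32°  ·
  (1,4): δ = 8.41°  ✓
  (1,5): δ = 62.99°  ·
  (1,6): δ = 99.70°  ·
  (2,3): δ = 148.18°  ·
  (2,4): δ = 33.27°  ·
  (2,5): δ = 38.13°  ·
  (2,6): δ = 74.84°  ·
  (3,4): δ = 65.08°  ·
  (3,5): δ = 6.31°  ✓
  (3,6): δ = 43.02°  ·
  (4,5): δ = 108.60°  ·
  (4,6): δ = 71.89°  ·
  (5,6): δ = 143.29°  ·
antipodal pairs: 3

count = 3; pairs: (0,4), (1,4), (3,5)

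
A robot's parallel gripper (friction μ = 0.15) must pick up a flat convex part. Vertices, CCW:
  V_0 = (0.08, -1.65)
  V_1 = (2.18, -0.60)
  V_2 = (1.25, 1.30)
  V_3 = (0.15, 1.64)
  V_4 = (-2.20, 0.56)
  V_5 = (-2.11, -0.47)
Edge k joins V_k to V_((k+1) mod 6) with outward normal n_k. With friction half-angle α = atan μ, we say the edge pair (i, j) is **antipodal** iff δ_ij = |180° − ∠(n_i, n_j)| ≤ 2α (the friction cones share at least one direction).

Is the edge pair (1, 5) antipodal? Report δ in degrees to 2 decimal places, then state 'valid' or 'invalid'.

α = atan 0.15 = 8.53°;  2α = 17.06°
edge 1: e_1 = (-0.93, +1.90);  n_1 = (+0.8982, +0.4396)
edge 5: e_5 = (+2.19, -1.18);  n_5 = (-0.4743, -0.8803)
∠(n_1, n_5) = 144.40°
δ = |180° − 144.40°| = 35.60°
35.60° > 2α = 17.06°  →  invalid

δ = 35.60°, invalid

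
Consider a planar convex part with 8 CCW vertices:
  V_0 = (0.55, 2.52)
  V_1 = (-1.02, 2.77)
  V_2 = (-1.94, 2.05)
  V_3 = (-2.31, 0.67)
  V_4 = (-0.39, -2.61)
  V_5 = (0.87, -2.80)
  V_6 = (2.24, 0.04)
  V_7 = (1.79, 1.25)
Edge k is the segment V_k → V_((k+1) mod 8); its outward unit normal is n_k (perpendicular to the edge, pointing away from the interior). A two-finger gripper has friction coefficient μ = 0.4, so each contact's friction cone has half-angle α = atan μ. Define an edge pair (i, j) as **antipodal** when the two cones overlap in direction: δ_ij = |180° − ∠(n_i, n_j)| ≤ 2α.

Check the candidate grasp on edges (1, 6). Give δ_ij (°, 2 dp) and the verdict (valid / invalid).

α = atan 0.4 = 21.80°;  2α = 43.60°
edge 1: e_1 = (-0.92, -0.72);  n_1 = (-0.6163, +0.7875)
edge 6: e_6 = (-0.45, +1.21);  n_6 = (+0.9373, +0.3486)
∠(n_1, n_6) = 107.65°
δ = |180° − 107.65°| = 72.35°
72.35° > 2α = 43.60°  →  invalid

δ = 72.35°, invalid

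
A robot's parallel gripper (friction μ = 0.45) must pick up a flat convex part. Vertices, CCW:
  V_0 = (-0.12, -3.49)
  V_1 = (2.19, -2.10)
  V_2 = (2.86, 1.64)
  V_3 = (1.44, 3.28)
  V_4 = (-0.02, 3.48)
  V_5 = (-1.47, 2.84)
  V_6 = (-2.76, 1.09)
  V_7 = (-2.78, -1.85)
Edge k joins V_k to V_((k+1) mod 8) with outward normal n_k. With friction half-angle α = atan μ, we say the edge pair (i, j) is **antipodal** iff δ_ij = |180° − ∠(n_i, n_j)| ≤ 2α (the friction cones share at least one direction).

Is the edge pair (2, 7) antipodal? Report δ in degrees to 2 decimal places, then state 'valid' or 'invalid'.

δ = 17.46°, valid

α = atan 0.45 = 24.23°;  2α = 48.46°
edge 2: e_2 = (-1.42, +1.64);  n_2 = (+0.7560, +0.6546)
edge 7: e_7 = (+2.66, -1.64);  n_7 = (-0.5248, -0.8512)
∠(n_2, n_7) = 162.54°
δ = |180° − 162.54°| = 17.46°
17.46° ≤ 2α = 48.46°  →  valid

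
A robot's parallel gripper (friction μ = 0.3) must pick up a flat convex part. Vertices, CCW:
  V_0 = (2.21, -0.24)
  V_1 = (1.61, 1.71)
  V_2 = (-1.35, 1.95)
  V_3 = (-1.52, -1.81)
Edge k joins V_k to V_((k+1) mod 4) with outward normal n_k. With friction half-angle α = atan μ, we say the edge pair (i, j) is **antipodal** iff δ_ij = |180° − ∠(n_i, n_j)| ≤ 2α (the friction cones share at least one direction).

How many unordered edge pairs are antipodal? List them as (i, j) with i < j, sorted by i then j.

count = 2; pairs: (0,2), (1,3)

α = atan 0.3 = 16.70°;  2α = 33.40°
n_0 = (+0.9558, +0.2941)
n_1 = (+0.0808, +0.9967)
n_2 = (-0.9990, +0.0452)
n_3 = (+0.3879, -0.9217)
  (0,1): δ = 111.74°  ·
  (0,2): δ = 19.69°  ✓
  (0,3): δ = 95.72°  ·
  (1,2): δ = 87.95°  ·
  (1,3): δ = 27.46°  ✓
  (2,3): δ = 64.58°  ·
antipodal pairs: 2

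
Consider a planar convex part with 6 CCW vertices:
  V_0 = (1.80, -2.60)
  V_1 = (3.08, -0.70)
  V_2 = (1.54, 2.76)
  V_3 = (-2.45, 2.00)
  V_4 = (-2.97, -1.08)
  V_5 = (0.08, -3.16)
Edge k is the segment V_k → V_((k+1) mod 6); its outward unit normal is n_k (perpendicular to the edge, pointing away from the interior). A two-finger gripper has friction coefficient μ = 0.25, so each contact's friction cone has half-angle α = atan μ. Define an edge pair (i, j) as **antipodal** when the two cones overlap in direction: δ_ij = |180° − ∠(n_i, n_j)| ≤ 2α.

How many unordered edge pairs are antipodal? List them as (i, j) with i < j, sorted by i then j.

α = atan 0.25 = 14.04°;  2α = 28.07°
n_0 = (+0.8294, -0.5587)
n_1 = (+0.9136, +0.4066)
n_2 = (-0.1871, +0.9823)
n_3 = (-0.9860, +0.1665)
n_4 = (-0.5634, -0.8262)
n_5 = (+0.3096, -0.9509)
  (0,1): δ = 122.04°  ·
  (0,2): δ = 45.25°  ·
  (0,3): δ = 24.38°  ✓
  (0,4): δ = 89.67°  ·
  (0,5): δ = 142.00°  ·
  (1,2): δ = 103.21°  ·
  (1,3): δ = 33.58°  ·
  (1,4): δ = 31.71°  ·
  (1,5): δ = 84.04°  ·
  (2,3): δ = 110.37°  ·
  (2,4): δ = 45.08°  ·
  (2,5): δ = 7.25°  ✓
  (3,4): δ = 114.71°  ·
  (3,5): δ = 62.38°  ·
  (4,5): δ = 127.67°  ·
antipodal pairs: 2

count = 2; pairs: (0,3), (2,5)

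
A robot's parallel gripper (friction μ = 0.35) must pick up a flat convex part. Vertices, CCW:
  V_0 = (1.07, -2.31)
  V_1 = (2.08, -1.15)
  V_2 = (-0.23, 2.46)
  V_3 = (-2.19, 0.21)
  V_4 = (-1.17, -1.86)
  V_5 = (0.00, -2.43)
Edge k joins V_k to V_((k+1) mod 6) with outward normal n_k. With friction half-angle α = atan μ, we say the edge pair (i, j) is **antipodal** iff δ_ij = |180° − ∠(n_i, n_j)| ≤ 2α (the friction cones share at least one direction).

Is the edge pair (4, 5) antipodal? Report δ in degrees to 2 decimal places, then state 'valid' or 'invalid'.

α = atan 0.35 = 19.29°;  2α = 38.58°
edge 4: e_4 = (+1.17, -0.57);  n_4 = (-0.4380, -0.8990)
edge 5: e_5 = (+1.07, +0.12);  n_5 = (+0.1115, -0.9938)
∠(n_4, n_5) = 32.37°
δ = |180° − 32.37°| = 147.63°
147.63° > 2α = 38.58°  →  invalid

δ = 147.63°, invalid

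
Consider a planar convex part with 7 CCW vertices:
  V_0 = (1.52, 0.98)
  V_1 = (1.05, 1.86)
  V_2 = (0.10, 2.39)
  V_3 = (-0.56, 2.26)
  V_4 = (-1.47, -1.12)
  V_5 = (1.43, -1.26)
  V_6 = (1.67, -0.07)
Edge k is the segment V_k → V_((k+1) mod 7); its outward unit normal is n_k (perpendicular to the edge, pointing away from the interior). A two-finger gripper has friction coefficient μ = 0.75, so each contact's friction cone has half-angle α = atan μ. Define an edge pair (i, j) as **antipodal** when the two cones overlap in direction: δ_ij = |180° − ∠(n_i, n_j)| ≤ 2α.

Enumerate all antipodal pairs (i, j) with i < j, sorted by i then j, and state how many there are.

α = atan 0.75 = 36.87°;  2α = 73.74°
n_0 = (+0.8821, +0.4711)
n_1 = (+0.4872, +0.8733)
n_2 = (-0.1933, +0.9811)
n_3 = (-0.9656, +0.2600)
n_4 = (-0.0482, -0.9988)
n_5 = (+0.9803, -0.1977)
n_6 = (+0.9899, +0.1414)
  (0,1): δ = 147.26°  ·
  (0,2): δ = 106.96°  ·
  (0,3): δ = 43.17°  ✓
  (0,4): δ = 59.13°  ✓
  (0,5): δ = 140.49°  ·
  (0,6): δ = 160.02°  ·
  (1,2): δ = 139.70°  ·
  (1,3): δ = 75.91°  ·
  (1,4): δ = 26.39°  ✓
  (1,5): δ = 107.75°  ·
  (1,6): δ = 127.29°  ·
  (2,3): δ = 116.21°  ·
  (2,4): δ = 13.91°  ✓
  (2,5): δ = 67.45°  ✓
  (2,6): δ = 86.99°  ·
  (3,4): δ = 77.70°  ·
  (3,5): δ = 3.67°  ✓
  (3,6): δ = 23.20°  ✓
  (4,5): δ = 98.64°  ·
  (4,6): δ = 79.11°  ·
  (5,6): δ = 160.47°  ·
antipodal pairs: 7

count = 7; pairs: (0,3), (0,4), (1,4), (2,4), (2,5), (3,5), (3,6)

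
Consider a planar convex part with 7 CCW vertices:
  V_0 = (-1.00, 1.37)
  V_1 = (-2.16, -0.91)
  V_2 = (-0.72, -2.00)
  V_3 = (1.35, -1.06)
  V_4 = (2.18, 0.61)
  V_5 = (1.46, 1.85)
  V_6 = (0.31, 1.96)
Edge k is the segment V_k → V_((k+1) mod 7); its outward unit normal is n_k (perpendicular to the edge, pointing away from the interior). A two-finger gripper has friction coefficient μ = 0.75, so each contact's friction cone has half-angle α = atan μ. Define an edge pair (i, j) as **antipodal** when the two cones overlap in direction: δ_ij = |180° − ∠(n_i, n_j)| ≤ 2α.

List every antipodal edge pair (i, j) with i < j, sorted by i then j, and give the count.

count = 10; pairs: (0,2), (0,3), (0,4), (1,4), (1,5), (1,6), (2,5), (2,6), (3,5), (3,6)

α = atan 0.75 = 36.87°;  2α = 73.74°
n_0 = (-0.8913, +0.4535)
n_1 = (-0.6035, -0.7973)
n_2 = (+0.4135, -0.9105)
n_3 = (+0.8955, -0.4451)
n_4 = (+0.8648, +0.5021)
n_5 = (+0.0952, +0.9955)
n_6 = (-0.4107, +0.9118)
  (0,1): δ = 100.16°  ·
  (0,2): δ = 38.61°  ✓
  (0,3): δ = 0.54°  ✓
  (0,4): δ = 57.11°  ✓
  (0,5): δ = 111.50°  ·
  (0,6): δ = 141.21°  ·
  (1,2): δ = 118.45°  ·
  (1,3): δ = 79.30°  ·
  (1,4): δ = 22.73°  ✓
  (1,5): δ = 31.66°  ✓
  (1,6): δ = 61.37°  ✓
  (2,3): δ = 140.85°  ·
  (2,4): δ = 84.28°  ·
  (2,5): δ = 29.89°  ✓
  (2,6): δ = 0.18°  ✓
  (3,4): δ = 123.43°  ·
  (3,5): δ = 69.04°  ✓
  (3,6): δ = 39.33°  ✓
  (4,5): δ = 125.61°  ·
  (4,6): δ = 95.90°  ·
  (5,6): δ = 150.29°  ·
antipodal pairs: 10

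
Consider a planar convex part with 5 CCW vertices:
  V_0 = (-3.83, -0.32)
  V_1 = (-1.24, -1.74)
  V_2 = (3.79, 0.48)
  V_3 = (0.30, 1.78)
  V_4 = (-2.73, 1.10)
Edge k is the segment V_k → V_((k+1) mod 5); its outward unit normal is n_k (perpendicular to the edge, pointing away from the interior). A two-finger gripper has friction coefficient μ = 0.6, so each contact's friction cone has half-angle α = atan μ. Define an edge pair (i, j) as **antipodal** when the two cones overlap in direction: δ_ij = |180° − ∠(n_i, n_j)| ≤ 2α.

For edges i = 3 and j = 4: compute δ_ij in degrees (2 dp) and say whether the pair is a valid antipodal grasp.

α = atan 0.6 = 30.96°;  2α = 61.93°
edge 3: e_3 = (-3.03, -0.68);  n_3 = (-0.2190, +0.9757)
edge 4: e_4 = (-1.10, -1.42);  n_4 = (-0.7905, +0.6124)
∠(n_3, n_4) = 39.59°
δ = |180° − 39.59°| = 140.41°
140.41° > 2α = 61.93°  →  invalid

δ = 140.41°, invalid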